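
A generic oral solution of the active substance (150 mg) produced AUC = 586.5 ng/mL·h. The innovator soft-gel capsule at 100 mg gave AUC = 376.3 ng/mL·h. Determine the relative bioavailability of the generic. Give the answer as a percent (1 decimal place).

F_rel = (AUC_test/D_test) / (AUC_ref/D_ref)
      = (586.5/150) / (376.3/100)
      = 3.91 / 3.763 = 1.0391 = 103.91%

F_rel = 103.9%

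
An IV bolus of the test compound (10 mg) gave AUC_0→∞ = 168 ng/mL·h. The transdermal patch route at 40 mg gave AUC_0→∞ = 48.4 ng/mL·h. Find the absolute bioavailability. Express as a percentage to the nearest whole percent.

F = 7%

F = (AUC_ev / D_ev) / (AUC_iv / D_iv)
  = (48.4/40) / (168/10)
  = 1.21 / 16.8 = 0.0720
  = 7.20%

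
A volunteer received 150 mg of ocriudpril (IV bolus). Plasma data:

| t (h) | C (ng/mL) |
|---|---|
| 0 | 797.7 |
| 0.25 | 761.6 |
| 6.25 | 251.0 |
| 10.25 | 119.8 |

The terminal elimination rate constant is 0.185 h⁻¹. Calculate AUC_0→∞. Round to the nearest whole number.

Trapezoidal AUC_0→10.25:
  [0→0.25]: (797.7+761.6)/2 × 0.25 = 194.9125
  [0.25→6.25]: (761.6+251.0)/2 × 6 = 3037.8
  [6.25→10.25]: (251.0+119.8)/2 × 4 = 741.6
  Sum = 3974.3125 ng/mL·h
Extrapolated tail: C_last / k_e = 119.8 / 0.185 = 647.568
AUC_0→∞ = 3974.3125 + 647.568 = 4621.8805 ng/mL·h

AUC = 4622 ng/mL·h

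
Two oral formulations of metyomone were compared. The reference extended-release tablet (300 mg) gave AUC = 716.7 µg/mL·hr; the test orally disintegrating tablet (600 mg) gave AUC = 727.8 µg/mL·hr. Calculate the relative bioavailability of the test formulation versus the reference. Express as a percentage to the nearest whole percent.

F_rel = 51%

F_rel = (AUC_test/D_test) / (AUC_ref/D_ref)
      = (727.8/600) / (716.7/300)
      = 1.213 / 2.389 = 0.5077 = 50.77%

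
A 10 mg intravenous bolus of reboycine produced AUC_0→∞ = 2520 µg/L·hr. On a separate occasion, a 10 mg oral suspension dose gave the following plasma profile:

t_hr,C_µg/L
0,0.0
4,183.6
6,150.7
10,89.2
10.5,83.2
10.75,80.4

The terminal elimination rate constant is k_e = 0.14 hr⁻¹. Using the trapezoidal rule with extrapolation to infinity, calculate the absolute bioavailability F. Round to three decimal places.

Trapezoidal AUC_0→10.75 (oral suspension):
  [0→4]: (0.0+183.6)/2 × 4 = 367.2
  [4→6]: (183.6+150.7)/2 × 2 = 334.3
  [6→10]: (150.7+89.2)/2 × 4 = 479.8
  [10→10.5]: (89.2+83.2)/2 × 0.5 = 43.1
  [10.5→10.75]: (83.2+80.4)/2 × 0.25 = 20.45
  Sum = 1244.85 µg/L·hr
Tail: C_last/k_e = 80.4/0.14 = 574.286
AUC_0→∞ (oral suspension) = 1244.85 + 574.286 = 1819.136 µg/L·hr
F = (AUC_ev/D_ev)/(AUC_iv/D_iv) = (1819.136/10)/(2520/10) = 181.9136/252 = 0.7219

F = 0.722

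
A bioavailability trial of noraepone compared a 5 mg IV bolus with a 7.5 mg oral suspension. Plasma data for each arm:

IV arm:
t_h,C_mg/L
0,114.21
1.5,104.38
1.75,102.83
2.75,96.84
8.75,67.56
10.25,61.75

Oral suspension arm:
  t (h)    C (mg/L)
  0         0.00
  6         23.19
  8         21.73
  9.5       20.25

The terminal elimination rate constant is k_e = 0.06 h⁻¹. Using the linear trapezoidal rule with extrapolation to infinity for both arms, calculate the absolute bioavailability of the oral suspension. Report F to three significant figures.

Trapezoidal AUC_0→10.25 (IV):
  [0→1.5]: (114.21+104.38)/2 × 1.5 = 163.9425
  [1.5→1.75]: (104.38+102.83)/2 × 0.25 = 25.90125
  [1.75→2.75]: (102.83+96.84)/2 × 1 = 99.835
  [2.75→8.75]: (96.84+67.56)/2 × 6 = 493.2
  [8.75→10.25]: (67.56+61.75)/2 × 1.5 = 96.9825
  Sum = 879.86125 mg/L·h
IV tail: 61.75/0.06 = 1029.167; AUC_iv,0→∞ = 879.86125 + 1029.167 = 1909.02825 mg/L·h
Trapezoidal AUC_0→9.5 (oral suspension):
  [0→6]: (0.00+23.19)/2 × 6 = 69.57
  [6→8]: (23.19+21.73)/2 × 2 = 44.92
  [8→9.5]: (21.73+20.25)/2 × 1.5 = 31.485
  Sum = 145.975 mg/L·h
oral suspension tail: 20.25/0.06 = 337.500; AUC_ev,0→∞ = 145.975 + 337.500 = 483.475 mg/L·h
F = (AUC_ev/D_ev)/(AUC_iv/D_iv) = (483.475/7.5)/(1909.02825/5) = 64.4633/381.80565 = 0.1688

F = 0.169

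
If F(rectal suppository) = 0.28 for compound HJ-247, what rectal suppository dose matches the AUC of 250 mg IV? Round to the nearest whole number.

D_rectal = 893 mg

For equal systemic exposure: F × D_ev = D_iv
D_ev = D_iv / F = 250 / 0.28 = 892.857 mg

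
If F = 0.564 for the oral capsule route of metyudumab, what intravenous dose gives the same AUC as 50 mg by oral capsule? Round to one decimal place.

Systemic exposure from an extravascular dose = F × D_ev, so the equivalent IV dose is F × D_ev.
D_iv = F × D_ev = 0.564 × 50 = 28.2 mg

D_iv = 28.2 mg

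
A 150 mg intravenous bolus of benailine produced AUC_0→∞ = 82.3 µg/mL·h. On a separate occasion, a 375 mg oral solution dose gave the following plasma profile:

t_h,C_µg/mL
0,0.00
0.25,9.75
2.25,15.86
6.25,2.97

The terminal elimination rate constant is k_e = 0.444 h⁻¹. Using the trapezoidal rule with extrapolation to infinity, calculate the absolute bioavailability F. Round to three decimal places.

Trapezoidal AUC_0→6.25 (oral solution):
  [0→0.25]: (0.00+9.75)/2 × 0.25 = 1.21875
  [0.25→2.25]: (9.75+15.86)/2 × 2 = 25.61
  [2.25→6.25]: (15.86+2.97)/2 × 4 = 37.66
  Sum = 64.48875 µg/mL·h
Tail: C_last/k_e = 2.97/0.444 = 6.689
AUC_0→∞ (oral solution) = 64.48875 + 6.689 = 71.17775 µg/mL·h
F = (AUC_ev/D_ev)/(AUC_iv/D_iv) = (71.17775/375)/(82.3/150) = 0.189807/0.548667 = 0.3459

F = 0.346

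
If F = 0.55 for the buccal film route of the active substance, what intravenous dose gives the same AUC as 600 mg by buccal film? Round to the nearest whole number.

Systemic exposure from an extravascular dose = F × D_ev, so the equivalent IV dose is F × D_ev.
D_iv = F × D_ev = 0.55 × 600 = 330 mg

D_iv = 330 mg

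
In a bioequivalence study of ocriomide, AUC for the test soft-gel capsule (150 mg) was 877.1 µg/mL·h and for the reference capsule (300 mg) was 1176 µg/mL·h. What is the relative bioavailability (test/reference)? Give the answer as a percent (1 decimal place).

F_rel = (AUC_test/D_test) / (AUC_ref/D_ref)
      = (877.1/150) / (1176/300)
      = 5.84733 / 3.92 = 1.4917 = 149.17%

F_rel = 149.2%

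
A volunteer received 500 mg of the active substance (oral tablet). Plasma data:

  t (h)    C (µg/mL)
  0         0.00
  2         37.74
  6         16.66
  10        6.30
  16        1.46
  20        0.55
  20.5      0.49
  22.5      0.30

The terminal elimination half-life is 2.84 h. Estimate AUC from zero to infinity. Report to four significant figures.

Trapezoidal AUC_0→22.5:
  [0→2]: (0.00+37.74)/2 × 2 = 37.74
  [2→6]: (37.74+16.66)/2 × 4 = 108.8
  [6→10]: (16.66+6.30)/2 × 4 = 45.92
  [10→16]: (6.30+1.46)/2 × 6 = 23.28
  [16→20]: (1.46+0.55)/2 × 4 = 4.02
  [20→20.5]: (0.55+0.49)/2 × 0.5 = 0.26
  [20.5→22.5]: (0.49+0.30)/2 × 2 = 0.79
  Sum = 220.81 µg/mL·h
k_e = ln2 / t½ = 0.693147 / 2.84 = 0.2441 h^-1
Extrapolated tail: C_last / k_e = 0.30 / 0.2441 = 1.229
AUC_0→∞ = 220.81 + 1.229 = 222.039 µg/mL·h

AUC = 222.0 µg/mL·h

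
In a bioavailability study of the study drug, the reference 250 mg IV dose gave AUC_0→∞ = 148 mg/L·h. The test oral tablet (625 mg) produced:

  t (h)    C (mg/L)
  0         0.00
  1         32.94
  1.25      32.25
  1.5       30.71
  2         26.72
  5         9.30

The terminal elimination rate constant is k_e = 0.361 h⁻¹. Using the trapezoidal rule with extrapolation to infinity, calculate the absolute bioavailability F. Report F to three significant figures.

Trapezoidal AUC_0→5 (oral tablet):
  [0→1]: (0.00+32.94)/2 × 1 = 16.47
  [1→1.25]: (32.94+32.25)/2 × 0.25 = 8.14875
  [1.25→1.5]: (32.25+30.71)/2 × 0.25 = 7.87
  [1.5→2]: (30.71+26.72)/2 × 0.5 = 14.3575
  [2→5]: (26.72+9.30)/2 × 3 = 54.03
  Sum = 100.87625 mg/L·h
Tail: C_last/k_e = 9.30/0.361 = 25.762
AUC_0→∞ (oral tablet) = 100.87625 + 25.762 = 126.63825 mg/L·h
F = (AUC_ev/D_ev)/(AUC_iv/D_iv) = (126.63825/625)/(148/250) = 0.2026212/0.592 = 0.3423

F = 0.342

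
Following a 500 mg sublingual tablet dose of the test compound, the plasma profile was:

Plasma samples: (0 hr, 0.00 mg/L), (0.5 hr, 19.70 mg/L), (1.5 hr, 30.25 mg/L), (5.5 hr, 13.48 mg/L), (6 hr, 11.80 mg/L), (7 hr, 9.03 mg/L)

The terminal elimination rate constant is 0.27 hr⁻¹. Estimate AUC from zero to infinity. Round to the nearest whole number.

AUC = 168 mg/L·hr

Trapezoidal AUC_0→7:
  [0→0.5]: (0.00+19.70)/2 × 0.5 = 4.925
  [0.5→1.5]: (19.70+30.25)/2 × 1 = 24.975
  [1.5→5.5]: (30.25+13.48)/2 × 4 = 87.46
  [5.5→6]: (13.48+11.80)/2 × 0.5 = 6.32
  [6→7]: (11.80+9.03)/2 × 1 = 10.415
  Sum = 134.095 mg/L·hr
Extrapolated tail: C_last / k_e = 9.03 / 0.27 = 33.444
AUC_0→∞ = 134.095 + 33.444 = 167.539 mg/L·hr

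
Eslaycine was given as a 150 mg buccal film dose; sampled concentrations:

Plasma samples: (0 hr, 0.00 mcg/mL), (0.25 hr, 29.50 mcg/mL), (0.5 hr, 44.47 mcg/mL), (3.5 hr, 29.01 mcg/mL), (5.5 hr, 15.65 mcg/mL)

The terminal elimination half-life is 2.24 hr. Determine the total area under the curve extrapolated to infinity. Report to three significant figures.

AUC = 218 mcg/mL·hr

Trapezoidal AUC_0→5.5:
  [0→0.25]: (0.00+29.50)/2 × 0.25 = 3.6875
  [0.25→0.5]: (29.50+44.47)/2 × 0.25 = 9.24625
  [0.5→3.5]: (44.47+29.01)/2 × 3 = 110.22
  [3.5→5.5]: (29.01+15.65)/2 × 2 = 44.66
  Sum = 167.81375 mcg/mL·hr
k_e = ln2 / t½ = 0.693147 / 2.24 = 0.3094 hr^-1
Extrapolated tail: C_last / k_e = 15.65 / 0.3094 = 50.582
AUC_0→∞ = 167.81375 + 50.582 = 218.39575 mcg/mL·hr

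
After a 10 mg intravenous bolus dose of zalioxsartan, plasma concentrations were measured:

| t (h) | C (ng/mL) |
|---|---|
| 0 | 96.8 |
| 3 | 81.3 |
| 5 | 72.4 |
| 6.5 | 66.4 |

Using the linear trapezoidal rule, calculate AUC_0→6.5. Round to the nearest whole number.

AUC = 525 ng/mL·h

Trapezoidal AUC_0→6.5:
  [0→3]: (96.8+81.3)/2 × 3 = 267.15
  [3→5]: (81.3+72.4)/2 × 2 = 153.7
  [5→6.5]: (72.4+66.4)/2 × 1.5 = 104.1
  Sum = 524.95 ng/mL·h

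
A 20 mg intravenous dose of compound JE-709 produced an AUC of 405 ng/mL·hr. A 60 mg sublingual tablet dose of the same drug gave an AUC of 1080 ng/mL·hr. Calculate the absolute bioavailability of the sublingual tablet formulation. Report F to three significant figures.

F = (AUC_ev / D_ev) / (AUC_iv / D_iv)
  = (1080/60) / (405/20)
  = 18 / 20.25 = 0.8889

F = 0.889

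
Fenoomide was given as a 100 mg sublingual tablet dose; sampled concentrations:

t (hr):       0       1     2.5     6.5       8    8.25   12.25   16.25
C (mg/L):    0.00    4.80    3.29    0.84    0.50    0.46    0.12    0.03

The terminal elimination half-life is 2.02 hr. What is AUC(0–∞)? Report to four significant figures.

AUC = 19.40 mg/L·hr

Trapezoidal AUC_0→16.25:
  [0→1]: (0.00+4.80)/2 × 1 = 2.4
  [1→2.5]: (4.80+3.29)/2 × 1.5 = 6.0675
  [2.5→6.5]: (3.29+0.84)/2 × 4 = 8.26
  [6.5→8]: (0.84+0.50)/2 × 1.5 = 1.005
  [8→8.25]: (0.50+0.46)/2 × 0.25 = 0.12
  [8.25→12.25]: (0.46+0.12)/2 × 4 = 1.16
  [12.25→16.25]: (0.12+0.03)/2 × 4 = 0.3
  Sum = 19.3125 mg/L·hr
k_e = ln2 / t½ = 0.693147 / 2.02 = 0.3431 hr^-1
Extrapolated tail: C_last / k_e = 0.03 / 0.3431 = 0.087
AUC_0→∞ = 19.3125 + 0.087 = 19.3995 mg/L·hr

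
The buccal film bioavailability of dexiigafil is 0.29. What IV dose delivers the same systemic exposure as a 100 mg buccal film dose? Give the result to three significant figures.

D_iv = 29.0 mg

Systemic exposure from an extravascular dose = F × D_ev, so the equivalent IV dose is F × D_ev.
D_iv = F × D_ev = 0.29 × 100 = 29 mg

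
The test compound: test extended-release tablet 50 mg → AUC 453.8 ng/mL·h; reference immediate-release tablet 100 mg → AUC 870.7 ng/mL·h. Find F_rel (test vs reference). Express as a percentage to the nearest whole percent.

F_rel = (AUC_test/D_test) / (AUC_ref/D_ref)
      = (453.8/50) / (870.7/100)
      = 9.076 / 8.707 = 1.0424 = 104.24%

F_rel = 104%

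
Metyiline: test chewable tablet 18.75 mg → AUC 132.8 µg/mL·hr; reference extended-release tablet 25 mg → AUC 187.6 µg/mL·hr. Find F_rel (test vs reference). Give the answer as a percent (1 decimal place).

F_rel = 94.4%

F_rel = (AUC_test/D_test) / (AUC_ref/D_ref)
      = (132.8/18.75) / (187.6/25)
      = 7.08267 / 7.504 = 0.9439 = 94.39%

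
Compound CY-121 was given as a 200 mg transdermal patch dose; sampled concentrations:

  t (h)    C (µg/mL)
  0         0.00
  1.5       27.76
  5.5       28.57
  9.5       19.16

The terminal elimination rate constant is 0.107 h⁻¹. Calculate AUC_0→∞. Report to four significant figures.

AUC = 408.0 µg/mL·h

Trapezoidal AUC_0→9.5:
  [0→1.5]: (0.00+27.76)/2 × 1.5 = 20.82
  [1.5→5.5]: (27.76+28.57)/2 × 4 = 112.66
  [5.5→9.5]: (28.57+19.16)/2 × 4 = 95.46
  Sum = 228.94 µg/mL·h
Extrapolated tail: C_last / k_e = 19.16 / 0.107 = 179.065
AUC_0→∞ = 228.94 + 179.065 = 408.005 µg/mL·h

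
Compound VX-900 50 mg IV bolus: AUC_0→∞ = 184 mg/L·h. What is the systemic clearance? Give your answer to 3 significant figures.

CL = Dose_iv / AUC_0→∞
   = 50 / 184 = 0.271739 L/h

CL = 0.272 L/h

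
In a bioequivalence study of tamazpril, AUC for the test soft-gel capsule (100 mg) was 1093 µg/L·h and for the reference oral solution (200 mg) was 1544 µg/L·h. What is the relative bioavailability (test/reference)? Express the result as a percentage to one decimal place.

F_rel = (AUC_test/D_test) / (AUC_ref/D_ref)
      = (1093/100) / (1544/200)
      = 10.93 / 7.72 = 1.4158 = 141.58%

F_rel = 141.6%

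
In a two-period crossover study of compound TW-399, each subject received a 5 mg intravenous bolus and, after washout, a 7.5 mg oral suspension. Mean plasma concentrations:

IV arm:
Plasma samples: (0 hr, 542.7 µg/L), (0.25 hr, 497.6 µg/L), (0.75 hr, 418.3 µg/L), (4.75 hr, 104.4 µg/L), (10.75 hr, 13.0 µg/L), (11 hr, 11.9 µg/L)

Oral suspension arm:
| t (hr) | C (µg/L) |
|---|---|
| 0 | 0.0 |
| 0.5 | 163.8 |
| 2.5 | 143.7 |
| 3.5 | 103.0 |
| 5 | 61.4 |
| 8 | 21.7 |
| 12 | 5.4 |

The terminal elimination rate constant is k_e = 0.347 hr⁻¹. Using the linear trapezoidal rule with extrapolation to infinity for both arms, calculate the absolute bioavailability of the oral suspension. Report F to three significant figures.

F = 0.293

Trapezoidal AUC_0→11 (IV):
  [0→0.25]: (542.7+497.6)/2 × 0.25 = 130.0375
  [0.25→0.75]: (497.6+418.3)/2 × 0.5 = 228.975
  [0.75→4.75]: (418.3+104.4)/2 × 4 = 1045.4
  [4.75→10.75]: (104.4+13.0)/2 × 6 = 352.2
  [10.75→11]: (13.0+11.9)/2 × 0.25 = 3.1125
  Sum = 1759.725 µg/L·hr
IV tail: 11.9/0.347 = 34.294; AUC_iv,0→∞ = 1759.725 + 34.294 = 1794.019 µg/L·hr
Trapezoidal AUC_0→12 (oral suspension):
  [0→0.5]: (0.0+163.8)/2 × 0.5 = 40.95
  [0.5→2.5]: (163.8+143.7)/2 × 2 = 307.5
  [2.5→3.5]: (143.7+103.0)/2 × 1 = 123.35
  [3.5→5]: (103.0+61.4)/2 × 1.5 = 123.3
  [5→8]: (61.4+21.7)/2 × 3 = 124.65
  [8→12]: (21.7+5.4)/2 × 4 = 54.2
  Sum = 773.95 µg/L·hr
oral suspension tail: 5.4/0.347 = 15.562; AUC_ev,0→∞ = 773.95 + 15.562 = 789.512 µg/L·hr
F = (AUC_ev/D_ev)/(AUC_iv/D_iv) = (789.512/7.5)/(1794.019/5) = 105.268/358.8038 = 0.2934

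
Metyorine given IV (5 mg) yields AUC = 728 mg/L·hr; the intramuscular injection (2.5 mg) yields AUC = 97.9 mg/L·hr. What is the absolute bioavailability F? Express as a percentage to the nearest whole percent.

F = 27%

F = (AUC_ev / D_ev) / (AUC_iv / D_iv)
  = (97.9/2.5) / (728/5)
  = 39.16 / 145.6 = 0.2690
  = 26.90%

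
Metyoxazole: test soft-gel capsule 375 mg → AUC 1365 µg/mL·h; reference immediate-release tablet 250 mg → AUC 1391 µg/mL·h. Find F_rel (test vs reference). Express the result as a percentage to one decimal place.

F_rel = 65.4%

F_rel = (AUC_test/D_test) / (AUC_ref/D_ref)
      = (1365/375) / (1391/250)
      = 3.64 / 5.564 = 0.6542 = 65.42%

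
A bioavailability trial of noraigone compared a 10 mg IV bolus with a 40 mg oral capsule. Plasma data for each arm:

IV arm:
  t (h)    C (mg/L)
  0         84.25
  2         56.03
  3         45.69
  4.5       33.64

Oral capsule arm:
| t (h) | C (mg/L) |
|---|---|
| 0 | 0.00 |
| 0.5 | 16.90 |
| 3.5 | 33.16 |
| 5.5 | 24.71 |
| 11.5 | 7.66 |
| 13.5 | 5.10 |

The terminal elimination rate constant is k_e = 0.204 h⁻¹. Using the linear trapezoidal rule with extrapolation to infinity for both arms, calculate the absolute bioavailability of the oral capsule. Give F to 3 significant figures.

F = 0.164

Trapezoidal AUC_0→4.5 (IV):
  [0→2]: (84.25+56.03)/2 × 2 = 140.28
  [2→3]: (56.03+45.69)/2 × 1 = 50.86
  [3→4.5]: (45.69+33.64)/2 × 1.5 = 59.4975
  Sum = 250.6375 mg/L·h
IV tail: 33.64/0.204 = 164.902; AUC_iv,0→∞ = 250.6375 + 164.902 = 415.5395 mg/L·h
Trapezoidal AUC_0→13.5 (oral capsule):
  [0→0.5]: (0.00+16.90)/2 × 0.5 = 4.225
  [0.5→3.5]: (16.90+33.16)/2 × 3 = 75.09
  [3.5→5.5]: (33.16+24.71)/2 × 2 = 57.87
  [5.5→11.5]: (24.71+7.66)/2 × 6 = 97.11
  [11.5→13.5]: (7.66+5.10)/2 × 2 = 12.76
  Sum = 247.055 mg/L·h
oral capsule tail: 5.10/0.204 = 25.000; AUC_ev,0→∞ = 247.055 + 25.000 = 272.055 mg/L·h
F = (AUC_ev/D_ev)/(AUC_iv/D_iv) = (272.055/40)/(415.5395/10) = 6.801375/41.55395 = 0.1637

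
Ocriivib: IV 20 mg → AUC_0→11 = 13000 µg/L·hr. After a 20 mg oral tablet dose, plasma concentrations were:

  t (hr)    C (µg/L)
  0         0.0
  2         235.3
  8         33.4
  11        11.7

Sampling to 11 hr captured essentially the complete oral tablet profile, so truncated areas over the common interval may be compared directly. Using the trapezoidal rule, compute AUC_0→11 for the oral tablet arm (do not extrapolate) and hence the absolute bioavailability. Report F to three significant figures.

F = 0.0853

Trapezoidal AUC_0→11 (oral tablet):
  [0→2]: (0.0+235.3)/2 × 2 = 235.3
  [2→8]: (235.3+33.4)/2 × 6 = 806.1
  [8→11]: (33.4+11.7)/2 × 3 = 67.65
  Sum = 1109.05 µg/L·hr
F = (AUC_ev/D_ev)/(AUC_iv/D_iv) = (1109.05/20)/(13000/20) = 55.4525/650 = 0.0853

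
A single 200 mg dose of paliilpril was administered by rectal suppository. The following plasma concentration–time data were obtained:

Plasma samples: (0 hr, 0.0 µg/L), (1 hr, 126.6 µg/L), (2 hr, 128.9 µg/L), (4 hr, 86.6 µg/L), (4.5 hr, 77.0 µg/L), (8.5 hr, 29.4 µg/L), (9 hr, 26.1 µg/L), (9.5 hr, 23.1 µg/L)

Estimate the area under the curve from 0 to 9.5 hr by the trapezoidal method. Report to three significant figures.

Trapezoidal AUC_0→9.5:
  [0→1]: (0.0+126.6)/2 × 1 = 63.3
  [1→2]: (126.6+128.9)/2 × 1 = 127.75
  [2→4]: (128.9+86.6)/2 × 2 = 215.5
  [4→4.5]: (86.6+77.0)/2 × 0.5 = 40.9
  [4.5→8.5]: (77.0+29.4)/2 × 4 = 212.8
  [8.5→9]: (29.4+26.1)/2 × 0.5 = 13.875
  [9→9.5]: (26.1+23.1)/2 × 0.5 = 12.3
  Sum = 686.425 µg/L·hr

AUC = 686 µg/L·hr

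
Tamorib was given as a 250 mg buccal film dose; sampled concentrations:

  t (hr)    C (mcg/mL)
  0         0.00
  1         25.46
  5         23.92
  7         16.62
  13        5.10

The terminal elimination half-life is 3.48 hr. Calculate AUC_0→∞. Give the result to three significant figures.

AUC = 243 mcg/mL·hr

Trapezoidal AUC_0→13:
  [0→1]: (0.00+25.46)/2 × 1 = 12.73
  [1→5]: (25.46+23.92)/2 × 4 = 98.76
  [5→7]: (23.92+16.62)/2 × 2 = 40.54
  [7→13]: (16.62+5.10)/2 × 6 = 65.16
  Sum = 217.19 mcg/mL·hr
k_e = ln2 / t½ = 0.693147 / 3.48 = 0.1992 hr^-1
Extrapolated tail: C_last / k_e = 5.10 / 0.1992 = 25.602
AUC_0→∞ = 217.19 + 25.602 = 242.792 mcg/mL·hr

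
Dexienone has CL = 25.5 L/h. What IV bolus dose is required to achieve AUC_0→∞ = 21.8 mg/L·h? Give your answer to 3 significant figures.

Dose_iv = CL × AUC_0→∞
     = 25.5 × 21.8 = 555.9 mg

Dose = 556 mg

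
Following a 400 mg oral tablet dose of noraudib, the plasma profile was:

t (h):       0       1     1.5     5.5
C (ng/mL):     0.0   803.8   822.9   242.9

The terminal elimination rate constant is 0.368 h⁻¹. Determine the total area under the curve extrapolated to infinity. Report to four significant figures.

Trapezoidal AUC_0→5.5:
  [0→1]: (0.0+803.8)/2 × 1 = 401.9
  [1→1.5]: (803.8+822.9)/2 × 0.5 = 406.675
  [1.5→5.5]: (822.9+242.9)/2 × 4 = 2131.6
  Sum = 2940.175 ng/mL·h
Extrapolated tail: C_last / k_e = 242.9 / 0.368 = 660.054
AUC_0→∞ = 2940.175 + 660.054 = 3600.229 ng/mL·h

AUC = 3600 ng/mL·h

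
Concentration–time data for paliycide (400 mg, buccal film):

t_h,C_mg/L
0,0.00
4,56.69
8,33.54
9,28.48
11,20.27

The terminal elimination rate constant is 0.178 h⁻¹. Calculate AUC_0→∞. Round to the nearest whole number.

AUC = 487 mg/L·h

Trapezoidal AUC_0→11:
  [0→4]: (0.00+56.69)/2 × 4 = 113.38
  [4→8]: (56.69+33.54)/2 × 4 = 180.46
  [8→9]: (33.54+28.48)/2 × 1 = 31.01
  [9→11]: (28.48+20.27)/2 × 2 = 48.75
  Sum = 373.6 mg/L·h
Extrapolated tail: C_last / k_e = 20.27 / 0.178 = 113.876
AUC_0→∞ = 373.6 + 113.876 = 487.476 mg/L·h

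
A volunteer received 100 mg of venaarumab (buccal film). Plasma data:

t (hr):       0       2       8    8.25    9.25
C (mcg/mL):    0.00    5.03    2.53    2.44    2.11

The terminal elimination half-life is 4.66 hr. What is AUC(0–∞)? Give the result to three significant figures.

Trapezoidal AUC_0→9.25:
  [0→2]: (0.00+5.03)/2 × 2 = 5.03
  [2→8]: (5.03+2.53)/2 × 6 = 22.68
  [8→8.25]: (2.53+2.44)/2 × 0.25 = 0.62125
  [8.25→9.25]: (2.44+2.11)/2 × 1 = 2.275
  Sum = 30.60625 mcg/mL·hr
k_e = ln2 / t½ = 0.693147 / 4.66 = 0.1487 hr^-1
Extrapolated tail: C_last / k_e = 2.11 / 0.1487 = 14.190
AUC_0→∞ = 30.60625 + 14.190 = 44.79625 mcg/mL·hr

AUC = 44.8 mcg/mL·hr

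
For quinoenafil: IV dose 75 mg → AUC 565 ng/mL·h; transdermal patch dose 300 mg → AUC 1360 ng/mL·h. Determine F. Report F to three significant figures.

F = (AUC_ev / D_ev) / (AUC_iv / D_iv)
  = (1360/300) / (565/75)
  = 4.53333 / 7.53333 = 0.6018

F = 0.602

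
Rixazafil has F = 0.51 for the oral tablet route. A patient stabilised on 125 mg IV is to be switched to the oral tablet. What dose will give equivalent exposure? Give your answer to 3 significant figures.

D_oral = 245 mg

For equal systemic exposure: F × D_ev = D_iv
D_ev = D_iv / F = 125 / 0.51 = 245.098 mg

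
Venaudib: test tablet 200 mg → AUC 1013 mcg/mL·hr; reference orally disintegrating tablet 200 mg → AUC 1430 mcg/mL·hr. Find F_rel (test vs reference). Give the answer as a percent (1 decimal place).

F_rel = 70.8%

F_rel = (AUC_test/D_test) / (AUC_ref/D_ref)
      = (1013/200) / (1430/200)
      = 5.065 / 7.15 = 0.7084 = 70.84%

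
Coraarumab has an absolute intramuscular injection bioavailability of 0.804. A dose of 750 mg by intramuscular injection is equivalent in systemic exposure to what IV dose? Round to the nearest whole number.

D_iv = 603 mg

Systemic exposure from an extravascular dose = F × D_ev, so the equivalent IV dose is F × D_ev.
D_iv = F × D_ev = 0.804 × 750 = 603 mg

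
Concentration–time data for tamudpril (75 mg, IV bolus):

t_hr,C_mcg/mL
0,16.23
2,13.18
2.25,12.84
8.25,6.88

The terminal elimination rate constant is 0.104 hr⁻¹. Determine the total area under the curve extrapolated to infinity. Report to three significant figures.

Trapezoidal AUC_0→8.25:
  [0→2]: (16.23+13.18)/2 × 2 = 29.41
  [2→2.25]: (13.18+12.84)/2 × 0.25 = 3.2525
  [2.25→8.25]: (12.84+6.88)/2 × 6 = 59.16
  Sum = 91.8225 mcg/mL·hr
Extrapolated tail: C_last / k_e = 6.88 / 0.104 = 66.154
AUC_0→∞ = 91.8225 + 66.154 = 157.9765 mcg/mL·hr

AUC = 158 mcg/mL·hr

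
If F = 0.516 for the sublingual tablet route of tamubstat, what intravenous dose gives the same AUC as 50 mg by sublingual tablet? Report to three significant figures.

Systemic exposure from an extravascular dose = F × D_ev, so the equivalent IV dose is F × D_ev.
D_iv = F × D_ev = 0.516 × 50 = 25.8 mg

D_iv = 25.8 mg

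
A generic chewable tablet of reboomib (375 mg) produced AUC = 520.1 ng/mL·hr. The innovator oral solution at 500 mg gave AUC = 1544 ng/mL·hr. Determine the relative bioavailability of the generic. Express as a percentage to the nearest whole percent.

F_rel = (AUC_test/D_test) / (AUC_ref/D_ref)
      = (520.1/375) / (1544/500)
      = 1.38693 / 3.088 = 0.4491 = 44.91%

F_rel = 45%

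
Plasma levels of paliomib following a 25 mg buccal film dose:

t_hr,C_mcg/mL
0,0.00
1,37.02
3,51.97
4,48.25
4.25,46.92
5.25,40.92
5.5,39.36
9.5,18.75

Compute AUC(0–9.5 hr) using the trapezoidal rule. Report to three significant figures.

Trapezoidal AUC_0→9.5:
  [0→1]: (0.00+37.02)/2 × 1 = 18.51
  [1→3]: (37.02+51.97)/2 × 2 = 88.99
  [3→4]: (51.97+48.25)/2 × 1 = 50.11
  [4→4.25]: (48.25+46.92)/2 × 0.25 = 11.89625
  [4.25→5.25]: (46.92+40.92)/2 × 1 = 43.92
  [5.25→5.5]: (40.92+39.36)/2 × 0.25 = 10.035
  [5.5→9.5]: (39.36+18.75)/2 × 4 = 116.22
  Sum = 339.68125 mcg/mL·hr

AUC = 340 mcg/mL·hr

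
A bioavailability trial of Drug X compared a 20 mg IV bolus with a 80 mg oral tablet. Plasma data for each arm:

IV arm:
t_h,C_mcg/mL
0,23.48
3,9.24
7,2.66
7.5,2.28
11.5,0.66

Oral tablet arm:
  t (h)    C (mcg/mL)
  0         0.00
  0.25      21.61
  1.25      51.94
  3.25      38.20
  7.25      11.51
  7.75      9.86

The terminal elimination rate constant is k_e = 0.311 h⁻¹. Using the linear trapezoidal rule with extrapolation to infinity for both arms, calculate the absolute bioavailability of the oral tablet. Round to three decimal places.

Trapezoidal AUC_0→11.5 (IV):
  [0→3]: (23.48+9.24)/2 × 3 = 49.08
  [3→7]: (9.24+2.66)/2 × 4 = 23.8
  [7→7.5]: (2.66+2.28)/2 × 0.5 = 1.235
  [7.5→11.5]: (2.28+0.66)/2 × 4 = 5.88
  Sum = 79.995 mcg/mL·h
IV tail: 0.66/0.311 = 2.122; AUC_iv,0→∞ = 79.995 + 2.122 = 82.117 mcg/mL·h
Trapezoidal AUC_0→7.75 (oral tablet):
  [0→0.25]: (0.00+21.61)/2 × 0.25 = 2.70125
  [0.25→1.25]: (21.61+51.94)/2 × 1 = 36.775
  [1.25→3.25]: (51.94+38.20)/2 × 2 = 90.14
  [3.25→7.25]: (38.20+11.51)/2 × 4 = 99.42
  [7.25→7.75]: (11.51+9.86)/2 × 0.5 = 5.3425
  Sum = 234.37875 mcg/mL·h
oral tablet tail: 9.86/0.311 = 31.704; AUC_ev,0→∞ = 234.37875 + 31.704 = 266.08275 mcg/mL·h
F = (AUC_ev/D_ev)/(AUC_iv/D_iv) = (266.08275/80)/(82.117/20) = 3.32603/4.10585 = 0.8101

F = 0.810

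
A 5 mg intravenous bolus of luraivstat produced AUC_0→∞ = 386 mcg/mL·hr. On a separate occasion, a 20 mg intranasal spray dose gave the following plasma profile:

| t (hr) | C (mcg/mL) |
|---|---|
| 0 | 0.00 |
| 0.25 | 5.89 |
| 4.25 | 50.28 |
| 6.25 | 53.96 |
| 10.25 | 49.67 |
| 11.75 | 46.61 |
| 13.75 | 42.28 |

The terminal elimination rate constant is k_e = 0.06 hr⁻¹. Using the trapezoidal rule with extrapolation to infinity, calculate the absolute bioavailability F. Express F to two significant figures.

Trapezoidal AUC_0→13.75 (intranasal spray):
  [0→0.25]: (0.00+5.89)/2 × 0.25 = 0.73625
  [0.25→4.25]: (5.89+50.28)/2 × 4 = 112.34
  [4.25→6.25]: (50.28+53.96)/2 × 2 = 104.24
  [6.25→10.25]: (53.96+49.67)/2 × 4 = 207.26
  [10.25→11.75]: (49.67+46.61)/2 × 1.5 = 72.21
  [11.75→13.75]: (46.61+42.28)/2 × 2 = 88.89
  Sum = 585.67625 mcg/mL·hr
Tail: C_last/k_e = 42.28/0.06 = 704.667
AUC_0→∞ (intranasal spray) = 585.67625 + 704.667 = 1290.34325 mcg/mL·hr
F = (AUC_ev/D_ev)/(AUC_iv/D_iv) = (1290.34325/20)/(386/5) = 64.5172/77.2 = 0.8357

F = 0.84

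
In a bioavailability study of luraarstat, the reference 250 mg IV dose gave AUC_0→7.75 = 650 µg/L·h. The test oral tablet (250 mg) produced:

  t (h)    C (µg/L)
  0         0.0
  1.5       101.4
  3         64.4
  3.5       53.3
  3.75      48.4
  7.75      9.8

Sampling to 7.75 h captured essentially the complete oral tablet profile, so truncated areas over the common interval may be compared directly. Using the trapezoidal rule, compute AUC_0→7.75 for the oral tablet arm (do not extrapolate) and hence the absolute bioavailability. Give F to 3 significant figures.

Trapezoidal AUC_0→7.75 (oral tablet):
  [0→1.5]: (0.0+101.4)/2 × 1.5 = 76.05
  [1.5→3]: (101.4+64.4)/2 × 1.5 = 124.35
  [3→3.5]: (64.4+53.3)/2 × 0.5 = 29.425
  [3.5→3.75]: (53.3+48.4)/2 × 0.25 = 12.7125
  [3.75→7.75]: (48.4+9.8)/2 × 4 = 116.4
  Sum = 358.9375 µg/L·h
F = (AUC_ev/D_ev)/(AUC_iv/D_iv) = (358.9375/250)/(650/250) = 1.43575/2.6 = 0.5522

F = 0.552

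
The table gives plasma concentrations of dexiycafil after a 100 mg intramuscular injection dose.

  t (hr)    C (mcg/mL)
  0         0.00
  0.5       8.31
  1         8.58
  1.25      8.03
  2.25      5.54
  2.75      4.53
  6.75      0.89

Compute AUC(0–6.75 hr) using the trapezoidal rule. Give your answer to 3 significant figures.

AUC = 28.5 mcg/mL·hr

Trapezoidal AUC_0→6.75:
  [0→0.5]: (0.00+8.31)/2 × 0.5 = 2.0775
  [0.5→1]: (8.31+8.58)/2 × 0.5 = 4.2225
  [1→1.25]: (8.58+8.03)/2 × 0.25 = 2.07625
  [1.25→2.25]: (8.03+5.54)/2 × 1 = 6.785
  [2.25→2.75]: (5.54+4.53)/2 × 0.5 = 2.5175
  [2.75→6.75]: (4.53+0.89)/2 × 4 = 10.84
  Sum = 28.51875 mcg/mL·hr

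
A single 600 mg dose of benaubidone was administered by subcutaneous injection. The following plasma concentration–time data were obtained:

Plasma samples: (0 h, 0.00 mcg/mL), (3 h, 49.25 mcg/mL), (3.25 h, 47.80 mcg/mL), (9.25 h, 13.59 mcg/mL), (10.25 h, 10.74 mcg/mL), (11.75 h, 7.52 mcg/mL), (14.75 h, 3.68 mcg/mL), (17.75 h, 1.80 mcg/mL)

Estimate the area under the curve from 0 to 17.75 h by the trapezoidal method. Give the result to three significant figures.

AUC = 321 mcg/mL·h

Trapezoidal AUC_0→17.75:
  [0→3]: (0.00+49.25)/2 × 3 = 73.875
  [3→3.25]: (49.25+47.80)/2 × 0.25 = 12.13125
  [3.25→9.25]: (47.80+13.59)/2 × 6 = 184.17
  [9.25→10.25]: (13.59+10.74)/2 × 1 = 12.165
  [10.25→11.75]: (10.74+7.52)/2 × 1.5 = 13.695
  [11.75→14.75]: (7.52+3.68)/2 × 3 = 16.8
  [14.75→17.75]: (3.68+1.80)/2 × 3 = 8.22
  Sum = 321.05625 mcg/mL·h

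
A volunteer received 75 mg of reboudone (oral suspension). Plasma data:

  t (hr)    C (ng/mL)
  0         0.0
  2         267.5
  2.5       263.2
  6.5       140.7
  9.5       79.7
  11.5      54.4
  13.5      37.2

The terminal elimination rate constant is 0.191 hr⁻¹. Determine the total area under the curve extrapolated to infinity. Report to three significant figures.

AUC = 1960 ng/mL·hr

Trapezoidal AUC_0→13.5:
  [0→2]: (0.0+267.5)/2 × 2 = 267.5
  [2→2.5]: (267.5+263.2)/2 × 0.5 = 132.675
  [2.5→6.5]: (263.2+140.7)/2 × 4 = 807.8
  [6.5→9.5]: (140.7+79.7)/2 × 3 = 330.6
  [9.5→11.5]: (79.7+54.4)/2 × 2 = 134.1
  [11.5→13.5]: (54.4+37.2)/2 × 2 = 91.6
  Sum = 1764.275 ng/mL·hr
Extrapolated tail: C_last / k_e = 37.2 / 0.191 = 194.764
AUC_0→∞ = 1764.275 + 194.764 = 1959.039 ng/mL·hr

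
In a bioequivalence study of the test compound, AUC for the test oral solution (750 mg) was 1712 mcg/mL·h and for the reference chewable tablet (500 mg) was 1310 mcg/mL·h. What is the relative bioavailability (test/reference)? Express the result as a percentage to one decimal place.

F_rel = 87.1%

F_rel = (AUC_test/D_test) / (AUC_ref/D_ref)
      = (1712/750) / (1310/500)
      = 2.28267 / 2.62 = 0.8712 = 87.12%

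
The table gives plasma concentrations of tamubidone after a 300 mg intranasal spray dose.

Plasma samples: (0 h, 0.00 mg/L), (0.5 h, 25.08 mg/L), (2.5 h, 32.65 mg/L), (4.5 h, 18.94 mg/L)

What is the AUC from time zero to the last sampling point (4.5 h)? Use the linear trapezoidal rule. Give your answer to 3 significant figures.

Trapezoidal AUC_0→4.5:
  [0→0.5]: (0.00+25.08)/2 × 0.5 = 6.27
  [0.5→2.5]: (25.08+32.65)/2 × 2 = 57.73
  [2.5→4.5]: (32.65+18.94)/2 × 2 = 51.59
  Sum = 115.59 mg/L·h

AUC = 116 mg/L·h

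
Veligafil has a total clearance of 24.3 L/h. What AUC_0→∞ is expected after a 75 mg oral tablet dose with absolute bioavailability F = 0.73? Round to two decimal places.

AUC = 2.25 mg/L·h

AUC_0→∞ = F × Dose / CL
        = 0.73 × 75 / 24.3 = 2.25309 mg/L·h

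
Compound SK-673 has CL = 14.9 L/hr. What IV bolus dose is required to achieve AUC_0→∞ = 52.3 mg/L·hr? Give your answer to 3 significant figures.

Dose = 779 mg

Dose_iv = CL × AUC_0→∞
     = 14.9 × 52.3 = 779.27 mg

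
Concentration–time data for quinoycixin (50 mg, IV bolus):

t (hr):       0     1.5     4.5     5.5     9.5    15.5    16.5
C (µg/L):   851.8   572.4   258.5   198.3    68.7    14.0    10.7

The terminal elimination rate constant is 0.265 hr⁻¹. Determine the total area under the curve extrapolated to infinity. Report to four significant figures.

Trapezoidal AUC_0→16.5:
  [0→1.5]: (851.8+572.4)/2 × 1.5 = 1068.15
  [1.5→4.5]: (572.4+258.5)/2 × 3 = 1246.35
  [4.5→5.5]: (258.5+198.3)/2 × 1 = 228.4
  [5.5→9.5]: (198.3+68.7)/2 × 4 = 534.0
  [9.5→15.5]: (68.7+14.0)/2 × 6 = 248.1
  [15.5→16.5]: (14.0+10.7)/2 × 1 = 12.35
  Sum = 3337.35 µg/L·hr
Extrapolated tail: C_last / k_e = 10.7 / 0.265 = 40.377
AUC_0→∞ = 3337.35 + 40.377 = 3377.727 µg/L·hr

AUC = 3378 µg/L·hr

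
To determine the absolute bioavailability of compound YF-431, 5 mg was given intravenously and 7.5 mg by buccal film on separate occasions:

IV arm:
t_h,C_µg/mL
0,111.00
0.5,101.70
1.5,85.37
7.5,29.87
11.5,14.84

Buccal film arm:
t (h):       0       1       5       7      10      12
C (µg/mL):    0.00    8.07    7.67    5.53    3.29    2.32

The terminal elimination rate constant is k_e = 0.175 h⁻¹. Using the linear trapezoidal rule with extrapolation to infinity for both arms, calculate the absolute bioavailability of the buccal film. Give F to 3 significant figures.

Trapezoidal AUC_0→11.5 (IV):
  [0→0.5]: (111.00+101.70)/2 × 0.5 = 53.175
  [0.5→1.5]: (101.70+85.37)/2 × 1 = 93.535
  [1.5→7.5]: (85.37+29.87)/2 × 6 = 345.72
  [7.5→11.5]: (29.87+14.84)/2 × 4 = 89.42
  Sum = 581.85 µg/mL·h
IV tail: 14.84/0.175 = 84.800; AUC_iv,0→∞ = 581.85 + 84.800 = 666.65 µg/mL·h
Trapezoidal AUC_0→12 (buccal film):
  [0→1]: (0.00+8.07)/2 × 1 = 4.035
  [1→5]: (8.07+7.67)/2 × 4 = 31.48
  [5→7]: (7.67+5.53)/2 × 2 = 13.2
  [7→10]: (5.53+3.29)/2 × 3 = 13.23
  [10→12]: (3.29+2.32)/2 × 2 = 5.61
  Sum = 67.555 µg/mL·h
buccal film tail: 2.32/0.175 = 13.257; AUC_ev,0→∞ = 67.555 + 13.257 = 80.812 µg/mL·h
F = (AUC_ev/D_ev)/(AUC_iv/D_iv) = (80.812/7.5)/(666.65/5) = 10.7749/133.33 = 0.0808

F = 0.0808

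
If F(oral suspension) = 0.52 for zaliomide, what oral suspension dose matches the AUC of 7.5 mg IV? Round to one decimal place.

For equal systemic exposure: F × D_ev = D_iv
D_ev = D_iv / F = 7.5 / 0.52 = 14.4231 mg

D_oral = 14.4 mg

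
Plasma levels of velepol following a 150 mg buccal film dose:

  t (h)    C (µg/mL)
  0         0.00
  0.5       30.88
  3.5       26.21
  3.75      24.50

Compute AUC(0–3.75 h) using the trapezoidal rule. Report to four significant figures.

AUC = 99.69 µg/mL·h

Trapezoidal AUC_0→3.75:
  [0→0.5]: (0.00+30.88)/2 × 0.5 = 7.72
  [0.5→3.5]: (30.88+26.21)/2 × 3 = 85.635
  [3.5→3.75]: (26.21+24.50)/2 × 0.25 = 6.33875
  Sum = 99.69375 µg/mL·h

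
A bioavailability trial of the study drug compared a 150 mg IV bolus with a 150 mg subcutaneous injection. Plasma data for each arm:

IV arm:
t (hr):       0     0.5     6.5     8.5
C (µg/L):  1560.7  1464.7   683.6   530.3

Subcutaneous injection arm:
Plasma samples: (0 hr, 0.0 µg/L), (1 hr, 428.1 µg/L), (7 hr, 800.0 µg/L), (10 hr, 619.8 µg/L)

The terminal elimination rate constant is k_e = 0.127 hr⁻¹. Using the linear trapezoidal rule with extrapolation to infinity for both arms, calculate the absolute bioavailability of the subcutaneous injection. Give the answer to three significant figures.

Trapezoidal AUC_0→8.5 (IV):
  [0→0.5]: (1560.7+1464.7)/2 × 0.5 = 756.35
  [0.5→6.5]: (1464.7+683.6)/2 × 6 = 6444.9
  [6.5→8.5]: (683.6+530.3)/2 × 2 = 1213.9
  Sum = 8415.15 µg/L·hr
IV tail: 530.3/0.127 = 4175.591; AUC_iv,0→∞ = 8415.15 + 4175.591 = 12590.741 µg/L·hr
Trapezoidal AUC_0→10 (subcutaneous injection):
  [0→1]: (0.0+428.1)/2 × 1 = 214.05
  [1→7]: (428.1+800.0)/2 × 6 = 3684.3
  [7→10]: (800.0+619.8)/2 × 3 = 2129.7
  Sum = 6028.05 µg/L·hr
subcutaneous injection tail: 619.8/0.127 = 4880.315; AUC_ev,0→∞ = 6028.05 + 4880.315 = 10908.365 µg/L·hr
F = (AUC_ev/D_ev)/(AUC_iv/D_iv) = (10908.365/150)/(12590.741/150) = 72.7224/83.9383 = 0.8664

F = 0.866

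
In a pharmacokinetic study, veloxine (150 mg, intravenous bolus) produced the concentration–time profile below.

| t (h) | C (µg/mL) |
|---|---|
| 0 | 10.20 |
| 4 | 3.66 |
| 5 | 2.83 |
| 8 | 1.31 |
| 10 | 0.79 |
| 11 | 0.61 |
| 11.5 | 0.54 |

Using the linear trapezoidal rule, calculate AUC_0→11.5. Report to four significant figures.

Trapezoidal AUC_0→11.5:
  [0→4]: (10.20+3.66)/2 × 4 = 27.72
  [4→5]: (3.66+2.83)/2 × 1 = 3.245
  [5→8]: (2.83+1.31)/2 × 3 = 6.21
  [8→10]: (1.31+0.79)/2 × 2 = 2.1
  [10→11]: (0.79+0.61)/2 × 1 = 0.7
  [11→11.5]: (0.61+0.54)/2 × 0.5 = 0.2875
  Sum = 40.2625 µg/mL·h

AUC = 40.26 µg/mL·h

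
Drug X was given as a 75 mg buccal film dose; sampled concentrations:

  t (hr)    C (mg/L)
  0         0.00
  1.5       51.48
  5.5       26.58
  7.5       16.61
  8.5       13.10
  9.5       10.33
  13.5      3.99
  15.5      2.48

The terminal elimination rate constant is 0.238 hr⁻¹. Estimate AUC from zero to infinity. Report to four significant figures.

Trapezoidal AUC_0→15.5:
  [0→1.5]: (0.00+51.48)/2 × 1.5 = 38.61
  [1.5→5.5]: (51.48+26.58)/2 × 4 = 156.12
  [5.5→7.5]: (26.58+16.61)/2 × 2 = 43.19
  [7.5→8.5]: (16.61+13.10)/2 × 1 = 14.855
  [8.5→9.5]: (13.10+10.33)/2 × 1 = 11.715
  [9.5→13.5]: (10.33+3.99)/2 × 4 = 28.64
  [13.5→15.5]: (3.99+2.48)/2 × 2 = 6.47
  Sum = 299.6 mg/L·hr
Extrapolated tail: C_last / k_e = 2.48 / 0.238 = 10.420
AUC_0→∞ = 299.6 + 10.420 = 310.02 mg/L·hr

AUC = 310.0 mg/L·hr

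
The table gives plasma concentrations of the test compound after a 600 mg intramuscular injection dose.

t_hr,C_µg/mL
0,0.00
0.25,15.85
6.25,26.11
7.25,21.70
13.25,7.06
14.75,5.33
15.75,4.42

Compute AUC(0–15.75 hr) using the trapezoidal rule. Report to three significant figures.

Trapezoidal AUC_0→15.75:
  [0→0.25]: (0.00+15.85)/2 × 0.25 = 1.98125
  [0.25→6.25]: (15.85+26.11)/2 × 6 = 125.88
  [6.25→7.25]: (26.11+21.70)/2 × 1 = 23.905
  [7.25→13.25]: (21.70+7.06)/2 × 6 = 86.28
  [13.25→14.75]: (7.06+5.33)/2 × 1.5 = 9.2925
  [14.75→15.75]: (5.33+4.42)/2 × 1 = 4.875
  Sum = 252.21375 µg/mL·hr

AUC = 252 µg/mL·hr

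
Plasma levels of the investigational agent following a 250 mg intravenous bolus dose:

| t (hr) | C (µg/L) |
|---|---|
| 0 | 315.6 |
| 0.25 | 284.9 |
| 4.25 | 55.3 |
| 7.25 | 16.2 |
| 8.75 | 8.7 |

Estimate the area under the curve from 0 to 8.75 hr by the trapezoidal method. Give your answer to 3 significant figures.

AUC = 881 µg/L·hr

Trapezoidal AUC_0→8.75:
  [0→0.25]: (315.6+284.9)/2 × 0.25 = 75.0625
  [0.25→4.25]: (284.9+55.3)/2 × 4 = 680.4
  [4.25→7.25]: (55.3+16.2)/2 × 3 = 107.25
  [7.25→8.75]: (16.2+8.7)/2 × 1.5 = 18.675
  Sum = 881.3875 µg/L·hr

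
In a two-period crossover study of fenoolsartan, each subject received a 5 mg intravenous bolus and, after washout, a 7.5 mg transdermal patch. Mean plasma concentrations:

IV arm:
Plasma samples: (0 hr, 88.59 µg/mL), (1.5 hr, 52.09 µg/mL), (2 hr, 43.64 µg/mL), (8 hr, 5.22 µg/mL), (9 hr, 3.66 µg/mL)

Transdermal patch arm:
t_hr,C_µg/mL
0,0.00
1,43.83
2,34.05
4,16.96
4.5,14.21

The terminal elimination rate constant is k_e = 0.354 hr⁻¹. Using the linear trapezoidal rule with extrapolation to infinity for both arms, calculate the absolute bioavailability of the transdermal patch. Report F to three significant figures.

Trapezoidal AUC_0→9 (IV):
  [0→1.5]: (88.59+52.09)/2 × 1.5 = 105.51
  [1.5→2]: (52.09+43.64)/2 × 0.5 = 23.9325
  [2→8]: (43.64+5.22)/2 × 6 = 146.58
  [8→9]: (5.22+3.66)/2 × 1 = 4.44
  Sum = 280.4625 µg/mL·hr
IV tail: 3.66/0.354 = 10.339; AUC_iv,0→∞ = 280.4625 + 10.339 = 290.8015 µg/mL·hr
Trapezoidal AUC_0→4.5 (transdermal patch):
  [0→1]: (0.00+43.83)/2 × 1 = 21.915
  [1→2]: (43.83+34.05)/2 × 1 = 38.94
  [2→4]: (34.05+16.96)/2 × 2 = 51.01
  [4→4.5]: (16.96+14.21)/2 × 0.5 = 7.7925
  Sum = 119.6575 µg/mL·hr
transdermal patch tail: 14.21/0.354 = 40.141; AUC_ev,0→∞ = 119.6575 + 40.141 = 159.7985 µg/mL·hr
F = (AUC_ev/D_ev)/(AUC_iv/D_iv) = (159.7985/7.5)/(290.8015/5) = 21.3065/58.1603 = 0.3663

F = 0.366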